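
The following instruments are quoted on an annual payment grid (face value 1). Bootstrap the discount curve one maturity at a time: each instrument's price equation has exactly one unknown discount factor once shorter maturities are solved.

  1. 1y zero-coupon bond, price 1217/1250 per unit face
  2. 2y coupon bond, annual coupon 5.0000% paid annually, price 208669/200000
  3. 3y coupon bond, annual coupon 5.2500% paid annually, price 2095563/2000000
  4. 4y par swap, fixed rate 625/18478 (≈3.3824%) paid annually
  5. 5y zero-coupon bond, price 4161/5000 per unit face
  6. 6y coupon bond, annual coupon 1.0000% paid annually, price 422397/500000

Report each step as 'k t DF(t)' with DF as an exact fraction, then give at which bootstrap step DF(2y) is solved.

step 1 [1y] zero: DF = P = 1217/1250 ≈ 0.973600
step 2 [2y] bond c/1=1/20: DF=(208669/200000 − 1/20·(0.973600))/(1+1/20) = 9473/10000 ≈ 0.947300
step 3 [3y] bond c/1=21/400: DF=(2095563/2000000 − 21/400·(0.973600+0.947300))/(1+21/400) = 8997/10000 ≈ 0.899700
step 4 [4y] swap r/1=625/18478: DF=(1 − 625/18478·(0.973600+0.947300+0.899700))/(1+625/18478) = 7/8 ≈ 0.875000
step 5 [5y] zero: DF = P = 4161/5000 ≈ 0.832200
step 6 [6y] bond c/1=1/100: DF=(422397/500000 − 1/100·(0.973600+0.947300+0.899700+0.875000+0.832200))/(1+1/100) = 1979/2500 ≈ 0.791600

1 1 1217/1250
2 2 9473/10000
3 3 8997/10000
4 4 7/8
5 5 4161/5000
6 6 1979/2500
DF(2y) is solved at step 2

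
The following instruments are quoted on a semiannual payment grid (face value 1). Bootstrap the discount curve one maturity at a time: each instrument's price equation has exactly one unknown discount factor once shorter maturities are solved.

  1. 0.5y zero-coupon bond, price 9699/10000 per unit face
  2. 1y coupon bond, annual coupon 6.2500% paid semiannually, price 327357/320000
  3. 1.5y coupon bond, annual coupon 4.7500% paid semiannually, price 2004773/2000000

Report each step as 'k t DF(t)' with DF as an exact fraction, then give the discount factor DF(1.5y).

1 1/2 9699/10000
2 1 4813/5000
3 3/2 9343/10000
DF(1.5y) = 9343/10000 ≈ 0.934300

step 1 [0.5y] zero: DF = P = 9699/10000 ≈ 0.969900
step 2 [1y] bond c/2=1/32: DF=(327357/320000 − 1/32·(0.969900))/(1+1/32) = 4813/5000 ≈ 0.962600
step 3 [1.5y] bond c/2=19/800: DF=(2004773/2000000 − 19/800·(0.969900+0.962600))/(1+19/800) = 9343/10000 ≈ 0.934300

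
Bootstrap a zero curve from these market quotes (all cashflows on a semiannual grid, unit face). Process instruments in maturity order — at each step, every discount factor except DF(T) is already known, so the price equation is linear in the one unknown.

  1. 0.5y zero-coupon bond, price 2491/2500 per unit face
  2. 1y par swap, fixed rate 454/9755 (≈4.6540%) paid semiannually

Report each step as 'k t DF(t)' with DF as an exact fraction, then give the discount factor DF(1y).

1 1/2 2491/2500
2 1 4773/5000
DF(1y) = 4773/5000 ≈ 0.954600

step 1 [0.5y] zero: DF = P = 2491/2500 ≈ 0.996400
step 2 [1y] swap r/2=227/9755: DF=(1 − 227/9755·(0.996400))/(1+227/9755) = 4773/5000 ≈ 0.954600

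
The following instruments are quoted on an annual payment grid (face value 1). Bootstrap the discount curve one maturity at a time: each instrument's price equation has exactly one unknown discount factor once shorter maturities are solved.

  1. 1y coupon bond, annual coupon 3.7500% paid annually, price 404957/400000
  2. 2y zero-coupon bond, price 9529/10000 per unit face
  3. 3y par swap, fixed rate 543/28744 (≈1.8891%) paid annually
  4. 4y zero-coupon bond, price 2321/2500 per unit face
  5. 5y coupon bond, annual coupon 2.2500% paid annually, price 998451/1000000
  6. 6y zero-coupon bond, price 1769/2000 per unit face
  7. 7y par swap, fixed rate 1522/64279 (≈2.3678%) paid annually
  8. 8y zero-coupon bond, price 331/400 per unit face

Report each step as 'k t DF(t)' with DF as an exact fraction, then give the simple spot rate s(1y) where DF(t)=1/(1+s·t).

1 1 4879/5000
2 2 9529/10000
3 3 9457/10000
4 4 2321/2500
5 5 558/625
6 6 1769/2000
7 7 4239/5000
8 8 331/400
s(1y) = (1/(4879/5000) − 1)/(1) = 121/4879 ≈ 2.4800%

step 1 [1y] bond c/1=3/80: DF=(404957/400000 − 3/80·(0))/(1+3/80) = 4879/5000 ≈ 0.975800
step 2 [2y] zero: DF = P = 9529/10000 ≈ 0.952900
step 3 [3y] swap r/1=543/28744: DF=(1 − 543/28744·(0.975800+0.952900))/(1+543/28744) = 9457/10000 ≈ 0.945700
step 4 [4y] zero: DF = P = 2321/2500 ≈ 0.928400
step 5 [5y] bond c/1=9/400: DF=(998451/1000000 − 9/400·(0.975800+0.952900+0.945700+0.928400))/(1+9/400) = 558/625 ≈ 0.892800
step 6 [6y] zero: DF = P = 1769/2000 ≈ 0.884500
step 7 [7y] swap r/1=1522/64279: DF=(1 − 1522/64279·(0.975800+0.952900+0.945700+0.928400+0.892800+0.884500))/(1+1522/64279) = 4239/5000 ≈ 0.847800
step 8 [8y] zero: DF = P = 331/400 ≈ 0.827500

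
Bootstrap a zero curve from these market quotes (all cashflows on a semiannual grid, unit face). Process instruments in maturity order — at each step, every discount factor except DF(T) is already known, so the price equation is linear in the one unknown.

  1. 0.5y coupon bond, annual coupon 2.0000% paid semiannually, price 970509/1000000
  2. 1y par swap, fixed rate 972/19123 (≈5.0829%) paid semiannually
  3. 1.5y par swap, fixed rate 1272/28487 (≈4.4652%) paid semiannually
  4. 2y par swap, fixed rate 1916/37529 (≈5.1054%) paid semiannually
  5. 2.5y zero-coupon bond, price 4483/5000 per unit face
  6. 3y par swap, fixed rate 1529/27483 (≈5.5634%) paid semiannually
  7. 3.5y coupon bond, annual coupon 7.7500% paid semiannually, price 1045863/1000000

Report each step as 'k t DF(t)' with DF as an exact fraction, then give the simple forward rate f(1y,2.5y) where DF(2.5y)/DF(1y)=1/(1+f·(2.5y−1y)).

step 1 [0.5y] bond c/2=1/100: DF=(970509/1000000 − 1/100·(0))/(1+1/100) = 9609/10000 ≈ 0.960900
step 2 [1y] swap r/2=486/19123: DF=(1 − 486/19123·(0.960900))/(1+486/19123) = 4757/5000 ≈ 0.951400
step 3 [1.5y] swap r/2=636/28487: DF=(1 − 636/28487·(0.960900+0.951400))/(1+636/28487) = 2341/2500 ≈ 0.936400
step 4 [2y] swap r/2=958/37529: DF=(1 − 958/37529·(0.960900+0.951400+0.936400))/(1+958/37529) = 4521/5000 ≈ 0.904200
step 5 [2.5y] zero: DF = P = 4483/5000 ≈ 0.896600
step 6 [3y] swap r/2=1529/54966: DF=(1 − 1529/54966·(0.960900+0.951400+0.936400+0.904200+0.896600))/(1+1529/54966) = 8471/10000 ≈ 0.847100
step 7 [3.5y] bond c/2=31/800: DF=(1045863/1000000 − 31/800·(0.960900+0.951400+0.936400+0.904200+0.896600+0.847100))/(1+31/800) = 4009/5000 ≈ 0.801800

1 1/2 9609/10000
2 1 4757/5000
3 3/2 2341/2500
4 2 4521/5000
5 5/2 4483/5000
6 3 8471/10000
7 7/2 4009/5000
f(1y,2.5y) = ((4757/5000)/(4483/5000) − 1)/(3/2) = 548/13449 ≈ 4.0747%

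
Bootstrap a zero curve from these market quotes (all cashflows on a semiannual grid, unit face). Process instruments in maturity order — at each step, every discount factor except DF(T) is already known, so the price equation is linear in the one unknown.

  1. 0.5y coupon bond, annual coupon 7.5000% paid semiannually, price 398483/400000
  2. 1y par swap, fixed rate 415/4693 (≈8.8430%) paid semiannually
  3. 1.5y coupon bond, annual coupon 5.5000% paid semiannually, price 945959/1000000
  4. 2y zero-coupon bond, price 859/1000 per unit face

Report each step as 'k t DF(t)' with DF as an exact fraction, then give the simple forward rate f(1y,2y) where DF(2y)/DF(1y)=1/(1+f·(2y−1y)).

step 1 [0.5y] bond c/2=3/80: DF=(398483/400000 − 3/80·(0))/(1+3/80) = 4801/5000 ≈ 0.960200
step 2 [1y] swap r/2=415/9386: DF=(1 − 415/9386·(0.960200))/(1+415/9386) = 917/1000 ≈ 0.917000
step 3 [1.5y] bond c/2=11/400: DF=(945959/1000000 − 11/400·(0.960200+0.917000))/(1+11/400) = 544/625 ≈ 0.870400
step 4 [2y] zero: DF = P = 859/1000 ≈ 0.859000

1 1/2 4801/5000
2 1 917/1000
3 3/2 544/625
4 2 859/1000
f(1y,2y) = ((917/1000)/(859/1000) − 1)/(1) = 58/859 ≈ 6.7520%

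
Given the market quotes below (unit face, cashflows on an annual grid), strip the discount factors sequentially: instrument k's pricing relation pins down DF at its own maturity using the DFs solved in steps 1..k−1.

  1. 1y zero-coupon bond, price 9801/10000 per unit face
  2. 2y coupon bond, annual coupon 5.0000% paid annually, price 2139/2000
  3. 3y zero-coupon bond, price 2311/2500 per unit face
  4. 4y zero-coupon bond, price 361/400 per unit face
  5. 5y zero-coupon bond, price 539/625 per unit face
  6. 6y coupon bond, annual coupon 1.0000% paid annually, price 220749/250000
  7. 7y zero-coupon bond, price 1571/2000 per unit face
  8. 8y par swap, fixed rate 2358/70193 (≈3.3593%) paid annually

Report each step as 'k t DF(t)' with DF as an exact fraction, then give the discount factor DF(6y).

step 1 [1y] zero: DF = P = 9801/10000 ≈ 0.980100
step 2 [2y] bond c/1=1/20: DF=(2139/2000 − 1/20·(0.980100))/(1+1/20) = 9719/10000 ≈ 0.971900
step 3 [3y] zero: DF = P = 2311/2500 ≈ 0.924400
step 4 [4y] zero: DF = P = 361/400 ≈ 0.902500
step 5 [5y] zero: DF = P = 539/625 ≈ 0.862400
step 6 [6y] bond c/1=1/100: DF=(220749/250000 − 1/100·(0.980100+0.971900+0.924400+0.902500+0.862400))/(1+1/100) = 8283/10000 ≈ 0.828300
step 7 [7y] zero: DF = P = 1571/2000 ≈ 0.785500
step 8 [8y] swap r/1=2358/70193: DF=(1 − 2358/70193·(0.980100+0.971900+0.924400+0.902500+0.862400+0.828300+0.785500))/(1+2358/70193) = 3821/5000 ≈ 0.764200

1 1 9801/10000
2 2 9719/10000
3 3 2311/2500
4 4 361/400
5 5 539/625
6 6 8283/10000
7 7 1571/2000
8 8 3821/5000
DF(6y) = 8283/10000 ≈ 0.828300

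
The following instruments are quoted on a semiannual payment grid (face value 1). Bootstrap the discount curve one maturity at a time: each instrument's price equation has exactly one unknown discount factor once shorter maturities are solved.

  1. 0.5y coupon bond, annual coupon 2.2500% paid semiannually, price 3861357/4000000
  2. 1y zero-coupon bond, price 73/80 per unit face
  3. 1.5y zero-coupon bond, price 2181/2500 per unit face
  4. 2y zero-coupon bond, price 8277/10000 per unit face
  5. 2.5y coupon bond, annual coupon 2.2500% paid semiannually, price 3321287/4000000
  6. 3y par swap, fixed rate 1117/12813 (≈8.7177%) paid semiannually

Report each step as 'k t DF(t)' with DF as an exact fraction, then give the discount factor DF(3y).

1 1/2 4773/5000
2 1 73/80
3 3/2 2181/2500
4 2 8277/10000
5 5/2 3907/5000
6 3 3883/5000
DF(3y) = 3883/5000 ≈ 0.776600

step 1 [0.5y] bond c/2=9/800: DF=(3861357/4000000 − 9/800·(0))/(1+9/800) = 4773/5000 ≈ 0.954600
step 2 [1y] zero: DF = P = 73/80 ≈ 0.912500
step 3 [1.5y] zero: DF = P = 2181/2500 ≈ 0.872400
step 4 [2y] zero: DF = P = 8277/10000 ≈ 0.827700
step 5 [2.5y] bond c/2=9/800: DF=(3321287/4000000 − 9/800·(0.954600+0.912500+0.872400+0.827700))/(1+9/800) = 3907/5000 ≈ 0.781400
step 6 [3y] swap r/2=1117/25626: DF=(1 − 1117/25626·(0.954600+0.912500+0.872400+0.827700+0.781400))/(1+1117/25626) = 3883/5000 ≈ 0.776600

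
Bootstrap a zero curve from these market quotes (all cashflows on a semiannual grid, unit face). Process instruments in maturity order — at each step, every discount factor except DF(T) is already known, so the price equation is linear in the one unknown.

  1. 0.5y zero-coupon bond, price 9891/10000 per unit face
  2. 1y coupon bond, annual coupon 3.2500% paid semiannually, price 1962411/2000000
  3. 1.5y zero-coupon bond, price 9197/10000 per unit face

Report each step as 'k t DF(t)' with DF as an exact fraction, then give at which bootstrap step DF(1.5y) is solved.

step 1 [0.5y] zero: DF = P = 9891/10000 ≈ 0.989100
step 2 [1y] bond c/2=13/800: DF=(1962411/2000000 − 13/800·(0.989100))/(1+13/800) = 9497/10000 ≈ 0.949700
step 3 [1.5y] zero: DF = P = 9197/10000 ≈ 0.919700

1 1/2 9891/10000
2 1 9497/10000
3 3/2 9197/10000
DF(1.5y) is solved at step 3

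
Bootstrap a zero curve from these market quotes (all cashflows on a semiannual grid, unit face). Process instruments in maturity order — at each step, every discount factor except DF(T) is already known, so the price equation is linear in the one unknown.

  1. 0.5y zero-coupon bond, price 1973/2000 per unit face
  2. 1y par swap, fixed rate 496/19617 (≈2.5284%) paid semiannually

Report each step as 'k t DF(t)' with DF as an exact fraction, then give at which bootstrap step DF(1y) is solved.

step 1 [0.5y] zero: DF = P = 1973/2000 ≈ 0.986500
step 2 [1y] swap r/2=248/19617: DF=(1 − 248/19617·(0.986500))/(1+248/19617) = 1219/1250 ≈ 0.975200

1 1/2 1973/2000
2 1 1219/1250
DF(1y) is solved at step 2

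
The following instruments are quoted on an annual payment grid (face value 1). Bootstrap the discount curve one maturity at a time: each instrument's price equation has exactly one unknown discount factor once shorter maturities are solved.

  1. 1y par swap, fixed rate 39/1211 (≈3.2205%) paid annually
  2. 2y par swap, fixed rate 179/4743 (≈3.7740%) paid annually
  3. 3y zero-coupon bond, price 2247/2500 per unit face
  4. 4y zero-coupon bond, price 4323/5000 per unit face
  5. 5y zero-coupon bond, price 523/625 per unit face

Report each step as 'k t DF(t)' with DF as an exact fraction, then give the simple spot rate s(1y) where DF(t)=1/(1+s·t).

1 1 1211/1250
2 2 2321/2500
3 3 2247/2500
4 4 4323/5000
5 5 523/625
s(1y) = (1/(1211/1250) − 1)/(1) = 39/1211 ≈ 3.2205%

step 1 [1y] swap r/1=39/1211: DF=(1 − 39/1211·(0))/(1+39/1211) = 1211/1250 ≈ 0.968800
step 2 [2y] swap r/1=179/4743: DF=(1 − 179/4743·(0.968800))/(1+179/4743) = 2321/2500 ≈ 0.928400
step 3 [3y] zero: DF = P = 2247/2500 ≈ 0.898800
step 4 [4y] zero: DF = P = 4323/5000 ≈ 0.864600
step 5 [5y] zero: DF = P = 523/625 ≈ 0.836800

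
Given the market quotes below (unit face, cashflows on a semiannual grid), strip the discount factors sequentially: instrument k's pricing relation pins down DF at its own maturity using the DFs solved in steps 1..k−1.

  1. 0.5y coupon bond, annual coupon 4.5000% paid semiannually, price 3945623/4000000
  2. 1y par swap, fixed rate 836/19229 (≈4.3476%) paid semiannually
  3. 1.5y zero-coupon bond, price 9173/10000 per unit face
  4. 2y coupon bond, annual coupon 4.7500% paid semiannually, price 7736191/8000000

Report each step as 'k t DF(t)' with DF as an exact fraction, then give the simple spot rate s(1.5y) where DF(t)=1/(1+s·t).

1 1/2 9647/10000
2 1 4791/5000
3 3/2 9173/10000
4 2 8787/10000
s(1.5y) = (1/(9173/10000) − 1)/(3/2) = 1654/27519 ≈ 6.0104%

step 1 [0.5y] bond c/2=9/400: DF=(3945623/4000000 − 9/400·(0))/(1+9/400) = 9647/10000 ≈ 0.964700
step 2 [1y] swap r/2=418/19229: DF=(1 − 418/19229·(0.964700))/(1+418/19229) = 4791/5000 ≈ 0.958200
step 3 [1.5y] zero: DF = P = 9173/10000 ≈ 0.917300
step 4 [2y] bond c/2=19/800: DF=(7736191/8000000 − 19/800·(0.964700+0.958200+0.917300))/(1+19/800) = 8787/10000 ≈ 0.878700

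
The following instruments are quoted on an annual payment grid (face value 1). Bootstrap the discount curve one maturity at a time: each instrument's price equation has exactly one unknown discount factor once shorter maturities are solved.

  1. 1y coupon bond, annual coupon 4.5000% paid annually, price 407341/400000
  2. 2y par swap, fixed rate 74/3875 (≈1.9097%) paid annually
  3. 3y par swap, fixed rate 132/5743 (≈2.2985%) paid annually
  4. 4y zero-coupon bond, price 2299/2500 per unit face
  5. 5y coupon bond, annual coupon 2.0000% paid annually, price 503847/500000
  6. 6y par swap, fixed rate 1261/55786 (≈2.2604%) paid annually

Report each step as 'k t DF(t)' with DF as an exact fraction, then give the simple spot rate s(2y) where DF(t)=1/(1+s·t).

step 1 [1y] bond c/1=9/200: DF=(407341/400000 − 9/200·(0))/(1+9/200) = 1949/2000 ≈ 0.974500
step 2 [2y] swap r/1=74/3875: DF=(1 − 74/3875·(0.974500))/(1+74/3875) = 963/1000 ≈ 0.963000
step 3 [3y] swap r/1=132/5743: DF=(1 − 132/5743·(0.974500+0.963000))/(1+132/5743) = 467/500 ≈ 0.934000
step 4 [4y] zero: DF = P = 2299/2500 ≈ 0.919600
step 5 [5y] bond c/1=1/50: DF=(503847/500000 − 1/50·(0.974500+0.963000+0.934000+0.919600))/(1+1/50) = 571/625 ≈ 0.913600
step 6 [6y] swap r/1=1261/55786: DF=(1 − 1261/55786·(0.974500+0.963000+0.934000+0.919600+0.913600))/(1+1261/55786) = 8739/10000 ≈ 0.873900

1 1 1949/2000
2 2 963/1000
3 3 467/500
4 4 2299/2500
5 5 571/625
6 6 8739/10000
s(2y) = (1/(963/1000) − 1)/(2) = 37/1926 ≈ 1.9211%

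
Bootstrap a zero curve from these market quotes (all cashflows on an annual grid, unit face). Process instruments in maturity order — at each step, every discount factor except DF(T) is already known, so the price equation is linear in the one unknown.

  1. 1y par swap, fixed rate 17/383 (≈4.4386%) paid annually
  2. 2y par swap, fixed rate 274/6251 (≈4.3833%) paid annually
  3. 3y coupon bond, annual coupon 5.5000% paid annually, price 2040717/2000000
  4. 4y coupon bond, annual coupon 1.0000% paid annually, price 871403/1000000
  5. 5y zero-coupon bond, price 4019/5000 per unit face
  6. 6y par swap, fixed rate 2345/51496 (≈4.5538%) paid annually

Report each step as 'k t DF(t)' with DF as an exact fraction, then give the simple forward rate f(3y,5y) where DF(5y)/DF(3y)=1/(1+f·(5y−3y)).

step 1 [1y] swap r/1=17/383: DF=(1 − 17/383·(0))/(1+17/383) = 383/400 ≈ 0.957500
step 2 [2y] swap r/1=274/6251: DF=(1 − 274/6251·(0.957500))/(1+274/6251) = 4589/5000 ≈ 0.917800
step 3 [3y] bond c/1=11/200: DF=(2040717/2000000 − 11/200·(0.957500+0.917800))/(1+11/200) = 4347/5000 ≈ 0.869400
step 4 [4y] bond c/1=1/100: DF=(871403/1000000 − 1/100·(0.957500+0.917800+0.869400))/(1+1/100) = 2089/2500 ≈ 0.835600
step 5 [5y] zero: DF = P = 4019/5000 ≈ 0.803800
step 6 [6y] swap r/1=2345/51496: DF=(1 − 2345/51496·(0.957500+0.917800+0.869400+0.835600+0.803800))/(1+2345/51496) = 1531/2000 ≈ 0.765500

1 1 383/400
2 2 4589/5000
3 3 4347/5000
4 4 2089/2500
5 5 4019/5000
6 6 1531/2000
f(3y,5y) = ((4347/5000)/(4019/5000) − 1)/(2) = 164/4019 ≈ 4.0806%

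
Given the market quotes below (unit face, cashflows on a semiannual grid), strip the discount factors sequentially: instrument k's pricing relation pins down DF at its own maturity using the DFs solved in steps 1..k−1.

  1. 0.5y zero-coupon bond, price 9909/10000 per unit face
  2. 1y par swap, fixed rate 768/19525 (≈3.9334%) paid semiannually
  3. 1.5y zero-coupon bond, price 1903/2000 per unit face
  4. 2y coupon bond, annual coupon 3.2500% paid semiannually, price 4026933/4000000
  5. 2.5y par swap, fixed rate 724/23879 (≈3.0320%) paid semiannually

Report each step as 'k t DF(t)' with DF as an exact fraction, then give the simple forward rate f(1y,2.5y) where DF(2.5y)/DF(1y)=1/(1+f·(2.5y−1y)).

step 1 [0.5y] zero: DF = P = 9909/10000 ≈ 0.990900
step 2 [1y] swap r/2=384/19525: DF=(1 − 384/19525·(0.990900))/(1+384/19525) = 601/625 ≈ 0.961600
step 3 [1.5y] zero: DF = P = 1903/2000 ≈ 0.951500
step 4 [2y] bond c/2=13/800: DF=(4026933/4000000 − 13/800·(0.990900+0.961600+0.951500))/(1+13/800) = 4721/5000 ≈ 0.944200
step 5 [2.5y] swap r/2=362/23879: DF=(1 − 362/23879·(0.990900+0.961600+0.951500+0.944200))/(1+362/23879) = 2319/2500 ≈ 0.927600

1 1/2 9909/10000
2 1 601/625
3 3/2 1903/2000
4 2 4721/5000
5 5/2 2319/2500
f(1y,2.5y) = ((601/625)/(2319/2500) − 1)/(3/2) = 170/6957 ≈ 2.4436%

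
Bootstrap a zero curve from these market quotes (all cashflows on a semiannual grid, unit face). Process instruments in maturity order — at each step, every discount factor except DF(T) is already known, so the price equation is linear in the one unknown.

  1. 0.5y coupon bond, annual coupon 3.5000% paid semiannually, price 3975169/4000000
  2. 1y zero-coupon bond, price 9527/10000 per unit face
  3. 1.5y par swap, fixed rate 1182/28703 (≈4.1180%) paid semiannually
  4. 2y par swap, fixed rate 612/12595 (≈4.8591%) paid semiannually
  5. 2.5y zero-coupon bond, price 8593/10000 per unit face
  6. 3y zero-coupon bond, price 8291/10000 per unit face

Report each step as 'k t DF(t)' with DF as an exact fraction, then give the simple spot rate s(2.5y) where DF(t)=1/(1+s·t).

step 1 [0.5y] bond c/2=7/400: DF=(3975169/4000000 − 7/400·(0))/(1+7/400) = 9767/10000 ≈ 0.976700
step 2 [1y] zero: DF = P = 9527/10000 ≈ 0.952700
step 3 [1.5y] swap r/2=591/28703: DF=(1 − 591/28703·(0.976700+0.952700))/(1+591/28703) = 9409/10000 ≈ 0.940900
step 4 [2y] swap r/2=306/12595: DF=(1 − 306/12595·(0.976700+0.952700+0.940900))/(1+306/12595) = 4541/5000 ≈ 0.908200
step 5 [2.5y] zero: DF = P = 8593/10000 ≈ 0.859300
step 6 [3y] zero: DF = P = 8291/10000 ≈ 0.829100

1 1/2 9767/10000
2 1 9527/10000
3 3/2 9409/10000
4 2 4541/5000
5 5/2 8593/10000
6 3 8291/10000
s(2.5y) = (1/(8593/10000) − 1)/(5/2) = 2814/42965 ≈ 6.5495%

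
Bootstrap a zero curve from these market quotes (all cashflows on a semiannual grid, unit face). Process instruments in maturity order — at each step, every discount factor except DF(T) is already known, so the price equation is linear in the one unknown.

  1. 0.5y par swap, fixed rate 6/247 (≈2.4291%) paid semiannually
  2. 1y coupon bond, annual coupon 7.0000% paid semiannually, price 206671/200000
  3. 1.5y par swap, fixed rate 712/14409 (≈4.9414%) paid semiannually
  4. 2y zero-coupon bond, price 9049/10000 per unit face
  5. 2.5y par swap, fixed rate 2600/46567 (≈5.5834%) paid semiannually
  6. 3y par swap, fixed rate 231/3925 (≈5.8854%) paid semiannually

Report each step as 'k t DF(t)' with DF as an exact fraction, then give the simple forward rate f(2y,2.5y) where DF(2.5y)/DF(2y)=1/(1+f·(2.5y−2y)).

1 1/2 247/250
2 1 193/200
3 3/2 1161/1250
4 2 9049/10000
5 5/2 87/100
6 3 8383/10000
f(2y,2.5y) = ((9049/10000)/(87/100) − 1)/(1/2) = 349/4350 ≈ 8.0230%

step 1 [0.5y] swap r/2=3/247: DF=(1 − 3/247·(0))/(1+3/247) = 247/250 ≈ 0.988000
step 2 [1y] bond c/2=7/200: DF=(206671/200000 − 7/200·(0.988000))/(1+7/200) = 193/200 ≈ 0.965000
step 3 [1.5y] swap r/2=356/14409: DF=(1 − 356/14409·(0.988000+0.965000))/(1+356/14409) = 1161/1250 ≈ 0.928800
step 4 [2y] zero: DF = P = 9049/10000 ≈ 0.904900
step 5 [2.5y] swap r/2=1300/46567: DF=(1 − 1300/46567·(0.988000+0.965000+0.928800+0.904900))/(1+1300/46567) = 87/100 ≈ 0.870000
step 6 [3y] swap r/2=231/7850: DF=(1 − 231/7850·(0.988000+0.965000+0.928800+0.904900+0.870000))/(1+231/7850) = 8383/10000 ≈ 0.838300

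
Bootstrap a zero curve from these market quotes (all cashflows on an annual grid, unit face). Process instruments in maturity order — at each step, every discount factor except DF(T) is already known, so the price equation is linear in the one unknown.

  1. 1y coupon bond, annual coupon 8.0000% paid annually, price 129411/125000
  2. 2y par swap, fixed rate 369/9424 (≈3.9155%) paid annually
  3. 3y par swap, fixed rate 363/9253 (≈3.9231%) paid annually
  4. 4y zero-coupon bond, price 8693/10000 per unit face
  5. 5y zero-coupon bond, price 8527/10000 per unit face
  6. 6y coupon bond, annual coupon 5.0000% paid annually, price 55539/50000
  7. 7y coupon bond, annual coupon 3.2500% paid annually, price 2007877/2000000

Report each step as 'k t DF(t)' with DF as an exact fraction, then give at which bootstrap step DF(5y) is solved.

1 1 4793/5000
2 2 4631/5000
3 3 8911/10000
4 4 8693/10000
5 5 8527/10000
6 6 8437/10000
7 7 4021/5000
DF(5y) is solved at step 5

step 1 [1y] bond c/1=2/25: DF=(129411/125000 − 2/25·(0))/(1+2/25) = 4793/5000 ≈ 0.958600
step 2 [2y] swap r/1=369/9424: DF=(1 − 369/9424·(0.958600))/(1+369/9424) = 4631/5000 ≈ 0.926200
step 3 [3y] swap r/1=363/9253: DF=(1 − 363/9253·(0.958600+0.926200))/(1+363/9253) = 8911/10000 ≈ 0.891100
step 4 [4y] zero: DF = P = 8693/10000 ≈ 0.869300
step 5 [5y] zero: DF = P = 8527/10000 ≈ 0.852700
step 6 [6y] bond c/1=1/20: DF=(55539/50000 − 1/20·(0.958600+0.926200+0.891100+0.869300+0.852700))/(1+1/20) = 8437/10000 ≈ 0.843700
step 7 [7y] bond c/1=13/400: DF=(2007877/2000000 − 13/400·(0.958600+0.926200+0.891100+0.869300+0.852700+0.843700))/(1+13/400) = 4021/5000 ≈ 0.804200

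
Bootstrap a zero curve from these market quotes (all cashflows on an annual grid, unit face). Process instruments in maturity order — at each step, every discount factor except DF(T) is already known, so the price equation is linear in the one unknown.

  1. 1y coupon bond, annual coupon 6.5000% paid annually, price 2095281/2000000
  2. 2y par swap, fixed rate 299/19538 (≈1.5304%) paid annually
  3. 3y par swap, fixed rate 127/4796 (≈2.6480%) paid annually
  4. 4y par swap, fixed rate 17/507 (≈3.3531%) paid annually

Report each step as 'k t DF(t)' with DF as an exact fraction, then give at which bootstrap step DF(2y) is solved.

step 1 [1y] bond c/1=13/200: DF=(2095281/2000000 − 13/200·(0))/(1+13/200) = 9837/10000 ≈ 0.983700
step 2 [2y] swap r/1=299/19538: DF=(1 − 299/19538·(0.983700))/(1+299/19538) = 9701/10000 ≈ 0.970100
step 3 [3y] swap r/1=127/4796: DF=(1 − 127/4796·(0.983700+0.970100))/(1+127/4796) = 4619/5000 ≈ 0.923800
step 4 [4y] swap r/1=17/507: DF=(1 − 17/507·(0.983700+0.970100+0.923800))/(1+17/507) = 4371/5000 ≈ 0.874200

1 1 9837/10000
2 2 9701/10000
3 3 4619/5000
4 4 4371/5000
DF(2y) is solved at step 2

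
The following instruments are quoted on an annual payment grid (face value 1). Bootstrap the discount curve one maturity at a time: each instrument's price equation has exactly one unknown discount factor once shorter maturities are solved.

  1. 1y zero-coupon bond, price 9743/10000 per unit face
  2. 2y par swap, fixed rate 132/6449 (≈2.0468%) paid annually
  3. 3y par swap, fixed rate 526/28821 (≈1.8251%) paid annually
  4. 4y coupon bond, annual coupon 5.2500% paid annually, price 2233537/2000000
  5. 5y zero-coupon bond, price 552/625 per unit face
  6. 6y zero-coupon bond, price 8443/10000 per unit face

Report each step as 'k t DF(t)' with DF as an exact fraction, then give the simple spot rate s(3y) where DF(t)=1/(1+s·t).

step 1 [1y] zero: DF = P = 9743/10000 ≈ 0.974300
step 2 [2y] swap r/1=132/6449: DF=(1 − 132/6449·(0.974300))/(1+132/6449) = 2401/2500 ≈ 0.960400
step 3 [3y] swap r/1=526/28821: DF=(1 − 526/28821·(0.974300+0.960400))/(1+526/28821) = 4737/5000 ≈ 0.947400
step 4 [4y] bond c/1=21/400: DF=(2233537/2000000 − 21/400·(0.974300+0.960400+0.947400))/(1+21/400) = 9173/10000 ≈ 0.917300
step 5 [5y] zero: DF = P = 552/625 ≈ 0.883200
step 6 [6y] zero: DF = P = 8443/10000 ≈ 0.844300

1 1 9743/10000
2 2 2401/2500
3 3 4737/5000
4 4 9173/10000
5 5 552/625
6 6 8443/10000
s(3y) = (1/(4737/5000) − 1)/(3) = 263/14211 ≈ 1.8507%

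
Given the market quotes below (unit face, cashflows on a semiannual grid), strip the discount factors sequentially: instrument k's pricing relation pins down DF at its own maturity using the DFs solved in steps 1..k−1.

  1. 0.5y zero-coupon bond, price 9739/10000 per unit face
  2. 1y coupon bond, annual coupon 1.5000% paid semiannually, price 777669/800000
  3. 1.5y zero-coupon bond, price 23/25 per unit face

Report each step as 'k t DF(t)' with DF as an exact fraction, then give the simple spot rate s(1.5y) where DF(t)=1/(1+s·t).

step 1 [0.5y] zero: DF = P = 9739/10000 ≈ 0.973900
step 2 [1y] bond c/2=3/400: DF=(777669/800000 − 3/400·(0.973900))/(1+3/400) = 1197/1250 ≈ 0.957600
step 3 [1.5y] zero: DF = P = 23/25 ≈ 0.920000

1 1/2 9739/10000
2 1 1197/1250
3 3/2 23/25
s(1.5y) = (1/(23/25) − 1)/(3/2) = 4/69 ≈ 5.7971%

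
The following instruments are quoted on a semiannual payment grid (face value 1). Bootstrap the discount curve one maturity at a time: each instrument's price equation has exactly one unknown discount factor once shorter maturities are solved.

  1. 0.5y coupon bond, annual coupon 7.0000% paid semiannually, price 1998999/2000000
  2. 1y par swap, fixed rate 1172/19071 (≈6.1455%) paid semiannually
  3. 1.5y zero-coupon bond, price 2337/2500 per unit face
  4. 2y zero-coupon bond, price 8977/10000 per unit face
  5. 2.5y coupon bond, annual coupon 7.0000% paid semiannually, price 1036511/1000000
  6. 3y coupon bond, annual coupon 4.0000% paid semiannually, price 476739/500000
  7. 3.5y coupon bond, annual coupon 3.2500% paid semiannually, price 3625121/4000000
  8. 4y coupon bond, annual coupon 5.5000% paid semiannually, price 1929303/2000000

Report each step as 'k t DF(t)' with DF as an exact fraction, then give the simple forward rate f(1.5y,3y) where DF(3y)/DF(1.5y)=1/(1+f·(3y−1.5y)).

step 1 [0.5y] bond c/2=7/200: DF=(1998999/2000000 − 7/200·(0))/(1+7/200) = 9657/10000 ≈ 0.965700
step 2 [1y] swap r/2=586/19071: DF=(1 − 586/19071·(0.965700))/(1+586/19071) = 4707/5000 ≈ 0.941400
step 3 [1.5y] zero: DF = P = 2337/2500 ≈ 0.934800
step 4 [2y] zero: DF = P = 8977/10000 ≈ 0.897700
step 5 [2.5y] bond c/2=7/200: DF=(1036511/1000000 − 7/200·(0.965700+0.941400+0.934800+0.897700))/(1+7/200) = 7/8 ≈ 0.875000
step 6 [3y] bond c/2=1/50: DF=(476739/500000 − 1/50·(0.965700+0.941400+0.934800+0.897700+0.875000))/(1+1/50) = 8443/10000 ≈ 0.844300
step 7 [3.5y] bond c/2=13/800: DF=(3625121/4000000 − 13/800·(0.965700+0.941400+0.934800+0.897700+0.875000+0.844300))/(1+13/800) = 1609/2000 ≈ 0.804500
step 8 [4y] bond c/2=11/400: DF=(1929303/2000000 − 11/400·(0.965700+0.941400+0.934800+0.897700+0.875000+0.844300+0.804500))/(1+11/400) = 482/625 ≈ 0.771200

1 1/2 9657/10000
2 1 4707/5000
3 3/2 2337/2500
4 2 8977/10000
5 5/2 7/8
6 3 8443/10000
7 7/2 1609/2000
8 4 482/625
f(1.5y,3y) = ((2337/2500)/(8443/10000) − 1)/(3/2) = 1810/25329 ≈ 7.1460%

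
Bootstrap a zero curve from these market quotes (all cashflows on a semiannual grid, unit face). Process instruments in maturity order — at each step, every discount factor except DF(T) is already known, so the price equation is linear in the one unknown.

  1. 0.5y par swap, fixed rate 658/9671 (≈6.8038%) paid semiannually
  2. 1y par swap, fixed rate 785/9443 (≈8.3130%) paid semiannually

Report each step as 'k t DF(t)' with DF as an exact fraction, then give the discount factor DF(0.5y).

1 1/2 9671/10000
2 1 1843/2000
DF(0.5y) = 9671/10000 ≈ 0.967100

step 1 [0.5y] swap r/2=329/9671: DF=(1 − 329/9671·(0))/(1+329/9671) = 9671/10000 ≈ 0.967100
step 2 [1y] swap r/2=785/18886: DF=(1 − 785/18886·(0.967100))/(1+785/18886) = 1843/2000 ≈ 0.921500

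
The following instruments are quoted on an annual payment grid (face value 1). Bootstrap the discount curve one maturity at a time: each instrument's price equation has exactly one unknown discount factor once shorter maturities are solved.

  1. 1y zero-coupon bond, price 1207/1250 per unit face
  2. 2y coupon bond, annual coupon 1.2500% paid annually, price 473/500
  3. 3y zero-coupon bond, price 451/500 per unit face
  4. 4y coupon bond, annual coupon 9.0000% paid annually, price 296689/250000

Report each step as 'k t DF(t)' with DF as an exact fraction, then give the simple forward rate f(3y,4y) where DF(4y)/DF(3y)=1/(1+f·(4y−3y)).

1 1 1207/1250
2 2 1153/1250
3 3 451/500
4 4 1073/1250
f(3y,4y) = ((451/500)/(1073/1250) − 1)/(1) = 109/2146 ≈ 5.0792%

step 1 [1y] zero: DF = P = 1207/1250 ≈ 0.965600
step 2 [2y] bond c/1=1/80: DF=(473/500 − 1/80·(0.965600))/(1+1/80) = 1153/1250 ≈ 0.922400
step 3 [3y] zero: DF = P = 451/500 ≈ 0.902000
step 4 [4y] bond c/1=9/100: DF=(296689/250000 − 9/100·(0.965600+0.922400+0.902000))/(1+9/100) = 1073/1250 ≈ 0.858400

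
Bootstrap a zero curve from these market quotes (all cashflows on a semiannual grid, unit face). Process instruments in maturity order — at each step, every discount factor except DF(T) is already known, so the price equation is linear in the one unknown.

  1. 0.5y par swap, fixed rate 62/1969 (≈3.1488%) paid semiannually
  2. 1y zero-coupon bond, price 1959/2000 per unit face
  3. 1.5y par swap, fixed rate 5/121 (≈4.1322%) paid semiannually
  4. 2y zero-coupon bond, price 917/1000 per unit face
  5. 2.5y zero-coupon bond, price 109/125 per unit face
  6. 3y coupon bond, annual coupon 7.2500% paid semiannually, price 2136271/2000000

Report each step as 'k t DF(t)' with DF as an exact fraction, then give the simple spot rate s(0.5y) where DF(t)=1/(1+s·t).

1 1/2 1969/2000
2 1 1959/2000
3 3/2 47/50
4 2 917/1000
5 5/2 109/125
6 3 4333/5000
s(0.5y) = (1/(1969/2000) − 1)/(1/2) = 62/1969 ≈ 3.1488%

step 1 [0.5y] swap r/2=31/1969: DF=(1 − 31/1969·(0))/(1+31/1969) = 1969/2000 ≈ 0.984500
step 2 [1y] zero: DF = P = 1959/2000 ≈ 0.979500
step 3 [1.5y] swap r/2=5/242: DF=(1 − 5/242·(0.984500+0.979500))/(1+5/242) = 47/50 ≈ 0.940000
step 4 [2y] zero: DF = P = 917/1000 ≈ 0.917000
step 5 [2.5y] zero: DF = P = 109/125 ≈ 0.872000
step 6 [3y] bond c/2=29/800: DF=(2136271/2000000 − 29/800·(0.984500+0.979500+0.940000+0.917000+0.872000))/(1+29/800) = 4333/5000 ≈ 0.866600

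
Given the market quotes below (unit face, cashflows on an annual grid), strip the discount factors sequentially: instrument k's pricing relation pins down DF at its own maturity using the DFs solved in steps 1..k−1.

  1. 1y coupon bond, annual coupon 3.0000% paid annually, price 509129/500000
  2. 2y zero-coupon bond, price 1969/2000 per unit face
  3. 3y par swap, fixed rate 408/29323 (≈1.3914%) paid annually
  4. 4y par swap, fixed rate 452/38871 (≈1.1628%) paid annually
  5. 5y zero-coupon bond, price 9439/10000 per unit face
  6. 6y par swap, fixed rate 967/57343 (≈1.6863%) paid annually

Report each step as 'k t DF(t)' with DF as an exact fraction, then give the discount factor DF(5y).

1 1 4943/5000
2 2 1969/2000
3 3 1199/1250
4 4 2387/2500
5 5 9439/10000
6 6 9033/10000
DF(5y) = 9439/10000 ≈ 0.943900

step 1 [1y] bond c/1=3/100: DF=(509129/500000 − 3/100·(0))/(1+3/100) = 4943/5000 ≈ 0.988600
step 2 [2y] zero: DF = P = 1969/2000 ≈ 0.984500
step 3 [3y] swap r/1=408/29323: DF=(1 − 408/29323·(0.988600+0.984500))/(1+408/29323) = 1199/1250 ≈ 0.959200
step 4 [4y] swap r/1=452/38871: DF=(1 − 452/38871·(0.988600+0.984500+0.959200))/(1+452/38871) = 2387/2500 ≈ 0.954800
step 5 [5y] zero: DF = P = 9439/10000 ≈ 0.943900
step 6 [6y] swap r/1=967/57343: DF=(1 − 967/57343·(0.988600+0.984500+0.959200+0.954800+0.943900))/(1+967/57343) = 9033/10000 ≈ 0.903300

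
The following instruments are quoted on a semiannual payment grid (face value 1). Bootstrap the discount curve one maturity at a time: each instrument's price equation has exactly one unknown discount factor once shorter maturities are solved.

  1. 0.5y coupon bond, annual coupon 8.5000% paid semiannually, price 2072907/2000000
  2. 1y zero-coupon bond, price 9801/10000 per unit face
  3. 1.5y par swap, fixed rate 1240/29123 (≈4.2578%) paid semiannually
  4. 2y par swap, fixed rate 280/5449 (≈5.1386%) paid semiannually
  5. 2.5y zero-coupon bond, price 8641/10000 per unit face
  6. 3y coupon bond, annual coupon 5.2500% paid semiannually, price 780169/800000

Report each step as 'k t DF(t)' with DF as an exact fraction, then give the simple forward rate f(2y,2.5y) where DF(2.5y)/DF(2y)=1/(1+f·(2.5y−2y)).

step 1 [0.5y] bond c/2=17/400: DF=(2072907/2000000 − 17/400·(0))/(1+17/400) = 4971/5000 ≈ 0.994200
step 2 [1y] zero: DF = P = 9801/10000 ≈ 0.980100
step 3 [1.5y] swap r/2=620/29123: DF=(1 − 620/29123·(0.994200+0.980100))/(1+620/29123) = 469/500 ≈ 0.938000
step 4 [2y] swap r/2=140/5449: DF=(1 − 140/5449·(0.994200+0.980100+0.938000))/(1+140/5449) = 451/500 ≈ 0.902000
step 5 [2.5y] zero: DF = P = 8641/10000 ≈ 0.864100
step 6 [3y] bond c/2=21/800: DF=(780169/800000 − 21/800·(0.994200+0.980100+0.938000+0.902000+0.864100))/(1+21/800) = 4153/5000 ≈ 0.830600

1 1/2 4971/5000
2 1 9801/10000
3 3/2 469/500
4 2 451/500
5 5/2 8641/10000
6 3 4153/5000
f(2y,2.5y) = ((451/500)/(8641/10000) − 1)/(1/2) = 758/8641 ≈ 8.7721%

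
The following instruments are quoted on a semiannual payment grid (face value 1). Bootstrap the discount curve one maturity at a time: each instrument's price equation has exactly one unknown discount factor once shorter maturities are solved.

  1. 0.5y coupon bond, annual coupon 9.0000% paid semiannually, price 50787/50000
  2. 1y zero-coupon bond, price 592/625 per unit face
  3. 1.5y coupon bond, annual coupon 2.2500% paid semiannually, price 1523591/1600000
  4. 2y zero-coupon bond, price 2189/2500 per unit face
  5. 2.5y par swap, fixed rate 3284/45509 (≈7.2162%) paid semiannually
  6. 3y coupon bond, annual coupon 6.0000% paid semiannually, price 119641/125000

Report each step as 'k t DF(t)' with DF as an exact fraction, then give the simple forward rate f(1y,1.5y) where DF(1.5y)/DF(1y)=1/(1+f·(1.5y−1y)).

1 1/2 243/250
2 1 592/625
3 3/2 9203/10000
4 2 2189/2500
5 5/2 4179/5000
6 3 7967/10000
f(1y,1.5y) = ((592/625)/(9203/10000) − 1)/(1/2) = 538/9203 ≈ 5.8459%

step 1 [0.5y] bond c/2=9/200: DF=(50787/50000 − 9/200·(0))/(1+9/200) = 243/250 ≈ 0.972000
step 2 [1y] zero: DF = P = 592/625 ≈ 0.947200
step 3 [1.5y] bond c/2=9/800: DF=(1523591/1600000 − 9/800·(0.972000+0.947200))/(1+9/800) = 9203/10000 ≈ 0.920300
step 4 [2y] zero: DF = P = 2189/2500 ≈ 0.875600
step 5 [2.5y] swap r/2=1642/45509: DF=(1 − 1642/45509·(0.972000+0.947200+0.920300+0.875600))/(1+1642/45509) = 4179/5000 ≈ 0.835800
step 6 [3y] bond c/2=3/100: DF=(119641/125000 − 3/100·(0.972000+0.947200+0.920300+0.875600+0.835800))/(1+3/100) = 7967/10000 ≈ 0.796700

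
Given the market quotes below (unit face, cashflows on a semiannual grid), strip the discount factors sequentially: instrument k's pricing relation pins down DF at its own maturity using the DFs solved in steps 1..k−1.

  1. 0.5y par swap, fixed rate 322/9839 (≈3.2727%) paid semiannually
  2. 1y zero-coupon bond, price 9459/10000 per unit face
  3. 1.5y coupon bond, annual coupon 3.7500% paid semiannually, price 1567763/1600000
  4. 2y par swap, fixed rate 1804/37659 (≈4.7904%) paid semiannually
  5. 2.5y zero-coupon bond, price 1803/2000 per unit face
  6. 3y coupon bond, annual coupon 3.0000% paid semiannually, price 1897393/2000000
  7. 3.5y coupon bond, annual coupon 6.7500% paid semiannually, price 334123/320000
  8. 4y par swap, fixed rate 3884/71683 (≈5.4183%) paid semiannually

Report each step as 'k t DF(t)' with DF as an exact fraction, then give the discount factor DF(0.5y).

step 1 [0.5y] swap r/2=161/9839: DF=(1 − 161/9839·(0))/(1+161/9839) = 9839/10000 ≈ 0.983900
step 2 [1y] zero: DF = P = 9459/10000 ≈ 0.945900
step 3 [1.5y] bond c/2=3/160: DF=(1567763/1600000 − 3/160·(0.983900+0.945900))/(1+3/160) = 9263/10000 ≈ 0.926300
step 4 [2y] swap r/2=902/37659: DF=(1 − 902/37659·(0.983900+0.945900+0.926300))/(1+902/37659) = 4549/5000 ≈ 0.909800
step 5 [2.5y] zero: DF = P = 1803/2000 ≈ 0.901500
step 6 [3y] bond c/2=3/200: DF=(1897393/2000000 − 3/200·(0.983900+0.945900+0.926300+0.909800+0.901500))/(1+3/200) = 8657/10000 ≈ 0.865700
step 7 [3.5y] bond c/2=27/800: DF=(334123/320000 − 27/800·(0.983900+0.945900+0.926300+0.909800+0.901500+0.865700))/(1+27/800) = 4147/5000 ≈ 0.829400
step 8 [4y] swap r/2=1942/71683: DF=(1 − 1942/71683·(0.983900+0.945900+0.926300+0.909800+0.901500+0.865700+0.829400))/(1+1942/71683) = 4029/5000 ≈ 0.805800

1 1/2 9839/10000
2 1 9459/10000
3 3/2 9263/10000
4 2 4549/5000
5 5/2 1803/2000
6 3 8657/10000
7 7/2 4147/5000
8 4 4029/5000
DF(0.5y) = 9839/10000 ≈ 0.983900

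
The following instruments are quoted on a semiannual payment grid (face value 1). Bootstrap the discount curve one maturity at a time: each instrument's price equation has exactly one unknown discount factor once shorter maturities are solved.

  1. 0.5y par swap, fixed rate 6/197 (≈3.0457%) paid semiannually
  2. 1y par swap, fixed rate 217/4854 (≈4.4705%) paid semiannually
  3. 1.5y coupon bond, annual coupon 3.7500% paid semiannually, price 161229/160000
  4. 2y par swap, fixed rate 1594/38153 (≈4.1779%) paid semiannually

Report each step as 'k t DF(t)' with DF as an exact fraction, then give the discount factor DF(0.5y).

1 1/2 197/200
2 1 4783/5000
3 3/2 4767/5000
4 2 9203/10000
DF(0.5y) = 197/200 ≈ 0.985000

step 1 [0.5y] swap r/2=3/197: DF=(1 − 3/197·(0))/(1+3/197) = 197/200 ≈ 0.985000
step 2 [1y] swap r/2=217/9708: DF=(1 − 217/9708·(0.985000))/(1+217/9708) = 4783/5000 ≈ 0.956600
step 3 [1.5y] bond c/2=3/160: DF=(161229/160000 − 3/160·(0.985000+0.956600))/(1+3/160) = 4767/5000 ≈ 0.953400
step 4 [2y] swap r/2=797/38153: DF=(1 − 797/38153·(0.985000+0.956600+0.953400))/(1+797/38153) = 9203/10000 ≈ 0.920300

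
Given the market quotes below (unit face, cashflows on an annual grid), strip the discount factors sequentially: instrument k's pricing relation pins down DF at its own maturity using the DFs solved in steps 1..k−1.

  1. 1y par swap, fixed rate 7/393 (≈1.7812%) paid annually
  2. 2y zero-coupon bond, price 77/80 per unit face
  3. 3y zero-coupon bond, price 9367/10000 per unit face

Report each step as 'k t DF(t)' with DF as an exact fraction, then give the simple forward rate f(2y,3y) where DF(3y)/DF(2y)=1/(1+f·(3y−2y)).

step 1 [1y] swap r/1=7/393: DF=(1 − 7/393·(0))/(1+7/393) = 393/400 ≈ 0.982500
step 2 [2y] zero: DF = P = 77/80 ≈ 0.962500
step 3 [3y] zero: DF = P = 9367/10000 ≈ 0.936700

1 1 393/400
2 2 77/80
3 3 9367/10000
f(2y,3y) = ((77/80)/(9367/10000) − 1)/(1) = 258/9367 ≈ 2.7544%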